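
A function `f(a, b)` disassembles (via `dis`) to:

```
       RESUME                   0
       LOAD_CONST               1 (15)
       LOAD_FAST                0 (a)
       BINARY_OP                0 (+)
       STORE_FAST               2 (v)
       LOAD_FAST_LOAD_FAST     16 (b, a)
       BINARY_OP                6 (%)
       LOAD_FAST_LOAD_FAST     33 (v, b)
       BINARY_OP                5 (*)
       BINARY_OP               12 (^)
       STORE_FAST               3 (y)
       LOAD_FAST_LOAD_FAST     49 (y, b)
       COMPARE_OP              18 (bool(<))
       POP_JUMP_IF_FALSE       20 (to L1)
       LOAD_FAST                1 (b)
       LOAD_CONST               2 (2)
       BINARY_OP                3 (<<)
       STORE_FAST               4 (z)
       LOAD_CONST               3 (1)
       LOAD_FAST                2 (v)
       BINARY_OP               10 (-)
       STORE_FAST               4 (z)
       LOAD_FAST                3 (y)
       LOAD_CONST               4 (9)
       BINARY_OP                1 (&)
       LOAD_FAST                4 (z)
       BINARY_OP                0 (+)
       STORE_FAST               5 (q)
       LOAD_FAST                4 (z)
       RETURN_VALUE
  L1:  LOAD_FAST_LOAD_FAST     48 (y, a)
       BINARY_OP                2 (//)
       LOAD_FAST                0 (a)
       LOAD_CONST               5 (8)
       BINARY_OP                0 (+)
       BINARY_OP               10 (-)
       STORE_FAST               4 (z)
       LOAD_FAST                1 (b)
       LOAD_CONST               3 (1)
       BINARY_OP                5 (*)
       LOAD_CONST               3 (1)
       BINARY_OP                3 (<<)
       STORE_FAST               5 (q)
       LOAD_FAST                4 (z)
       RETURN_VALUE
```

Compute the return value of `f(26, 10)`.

LOAD_CONST → push 15. Stack: [15]
LOAD_FAST a → push 26. Stack: [15, 26]
BINARY_OP + → 15 + 26 = 41. Stack: [41]
STORE_FAST v → v=41. Stack: []
LOAD_FAST_LOAD_FAST b,a → push 10,26. Stack: [10, 26]
BINARY_OP % → 10 % 26 = 10. Stack: [10]
LOAD_FAST_LOAD_FAST v,b → push 41,10. Stack: [10, 41, 10]
BINARY_OP * → 41 * 10 = 410. Stack: [10, 410]
BINARY_OP ^ → 10 ^ 410 = 400. Stack: [400]
STORE_FAST y → y=400. Stack: []
LOAD_FAST_LOAD_FAST y,b → push 400,10. Stack: [400, 10]
COMPARE_OP bool(<) → 400 vs 10 = False. Stack: [False]
POP_JUMP_IF_FALSE → pop False; jump. Stack: []
LOAD_FAST_LOAD_FAST y,a → push 400,26. Stack: [400, 26]
BINARY_OP // → 400 // 26 = 15. Stack: [15]
LOAD_FAST a → push 26. Stack: [15, 26]
LOAD_CONST → push 8. Stack: [15, 26, 8]
BINARY_OP + → 26 + 8 = 34. Stack: [15, 34]
BINARY_OP - → 15 - 34 = -19. Stack: [-19]
STORE_FAST z → z=-19. Stack: []
LOAD_FAST b → push 10. Stack: [10]
LOAD_CONST → push 1. Stack: [10, 1]
BINARY_OP * → 10 * 1 = 10. Stack: [10]
LOAD_CONST → push 1. Stack: [10, 1]
BINARY_OP << → 10 << 1 = 20. Stack: [20]
STORE_FAST q → q=20. Stack: []
LOAD_FAST z → push -19. Stack: [-19]
RETURN_VALUE → return -19.

-19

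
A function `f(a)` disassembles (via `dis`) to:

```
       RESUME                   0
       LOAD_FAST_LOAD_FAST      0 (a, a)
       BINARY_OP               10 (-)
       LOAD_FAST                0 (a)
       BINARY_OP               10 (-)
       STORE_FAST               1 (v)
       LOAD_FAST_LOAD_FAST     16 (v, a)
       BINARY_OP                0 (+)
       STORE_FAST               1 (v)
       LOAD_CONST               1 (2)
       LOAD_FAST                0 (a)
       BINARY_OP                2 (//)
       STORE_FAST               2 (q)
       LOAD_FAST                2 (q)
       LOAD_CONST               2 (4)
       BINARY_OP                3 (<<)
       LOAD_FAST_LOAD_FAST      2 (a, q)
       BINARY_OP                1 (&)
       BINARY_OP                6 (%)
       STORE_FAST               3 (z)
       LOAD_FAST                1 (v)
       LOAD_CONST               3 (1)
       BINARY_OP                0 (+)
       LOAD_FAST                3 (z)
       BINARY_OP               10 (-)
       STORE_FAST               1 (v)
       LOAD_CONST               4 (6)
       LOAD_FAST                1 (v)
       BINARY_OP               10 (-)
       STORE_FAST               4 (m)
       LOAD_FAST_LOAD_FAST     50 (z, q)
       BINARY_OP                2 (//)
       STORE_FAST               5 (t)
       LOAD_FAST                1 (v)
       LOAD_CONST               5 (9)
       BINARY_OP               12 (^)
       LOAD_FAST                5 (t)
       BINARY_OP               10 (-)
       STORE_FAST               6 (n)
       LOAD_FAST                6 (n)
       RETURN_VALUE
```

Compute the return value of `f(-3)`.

LOAD_FAST_LOAD_FAST a,a → push -3,-3. Stack: [-3, -3]
BINARY_OP - → -3 - -3 = 0. Stack: [0]
LOAD_FAST a → push -3. Stack: [0, -3]
BINARY_OP - → 0 - -3 = 3. Stack: [3]
STORE_FAST v → v=3. Stack: []
LOAD_FAST_LOAD_FAST v,a → push 3,-3. Stack: [3, -3]
BINARY_OP + → 3 + -3 = 0. Stack: [0]
STORE_FAST v → v=0. Stack: []
LOAD_CONST → push 2. Stack: [2]
LOAD_FAST a → push -3. Stack: [2, -3]
BINARY_OP // → 2 // -3 = -1. Stack: [-1]
STORE_FAST q → q=-1. Stack: []
LOAD_FAST q → push -1. Stack: [-1]
LOAD_CONST → push 4. Stack: [-1, 4]
BINARY_OP << → -1 << 4 = -16. Stack: [-16]
LOAD_FAST_LOAD_FAST a,q → push -3,-1. Stack: [-16, -3, -1]
BINARY_OP & → -3 & -1 = -3. Stack: [-16, -3]
BINARY_OP % → -16 % -3 = -1. Stack: [-1]
STORE_FAST z → z=-1. Stack: []
LOAD_FAST v → push 0. Stack: [0]
LOAD_CONST → push 1. Stack: [0, 1]
BINARY_OP + → 0 + 1 = 1. Stack: [1]
LOAD_FAST z → push -1. Stack: [1, -1]
BINARY_OP - → 1 - -1 = 2. Stack: [2]
STORE_FAST v → v=2. Stack: []
LOAD_CONST → push 6. Stack: [6]
LOAD_FAST v → push 2. Stack: [6, 2]
BINARY_OP - → 6 - 2 = 4. Stack: [4]
STORE_FAST m → m=4. Stack: []
LOAD_FAST_LOAD_FAST z,q → push -1,-1. Stack: [-1, -1]
BINARY_OP // → -1 // -1 = 1. Stack: [1]
STORE_FAST t → t=1. Stack: []
LOAD_FAST v → push 2. Stack: [2]
LOAD_CONST → push 9. Stack: [2, 9]
BINARY_OP ^ → 2 ^ 9 = 11. Stack: [11]
LOAD_FAST t → push 1. Stack: [11, 1]
BINARY_OP - → 11 - 1 = 10. Stack: [10]
STORE_FAST n → n=10. Stack: []
LOAD_FAST n → push 10. Stack: [10]
RETURN_VALUE → return 10.

10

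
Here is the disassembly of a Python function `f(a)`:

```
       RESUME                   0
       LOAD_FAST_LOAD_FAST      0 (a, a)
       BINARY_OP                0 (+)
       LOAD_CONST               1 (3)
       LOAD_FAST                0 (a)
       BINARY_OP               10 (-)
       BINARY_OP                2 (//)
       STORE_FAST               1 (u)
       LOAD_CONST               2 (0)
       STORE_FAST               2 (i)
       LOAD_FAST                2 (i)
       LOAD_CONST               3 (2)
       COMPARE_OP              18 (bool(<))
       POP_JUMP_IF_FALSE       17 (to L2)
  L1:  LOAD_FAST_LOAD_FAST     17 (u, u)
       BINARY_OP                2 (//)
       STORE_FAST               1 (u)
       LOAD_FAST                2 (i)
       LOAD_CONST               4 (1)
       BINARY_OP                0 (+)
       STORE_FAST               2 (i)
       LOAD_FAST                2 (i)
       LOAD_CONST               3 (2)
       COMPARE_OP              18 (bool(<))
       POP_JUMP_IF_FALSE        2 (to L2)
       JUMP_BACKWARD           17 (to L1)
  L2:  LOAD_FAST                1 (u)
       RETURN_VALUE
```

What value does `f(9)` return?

1

LOAD_FAST_LOAD_FAST a,a → push 9,9. Stack: [9, 9]
BINARY_OP + → 9 + 9 = 18. Stack: [18]
LOAD_CONST → push 3. Stack: [18, 3]
LOAD_FAST a → push 9. Stack: [18, 3, 9]
BINARY_OP - → 3 - 9 = -6. Stack: [18, -6]
BINARY_OP // → 18 // -6 = -3. Stack: [-3]
STORE_FAST u → u=-3. Stack: []
LOAD_CONST → push 0. Stack: [0]
STORE_FAST i → i=0. Stack: []
LOAD_FAST i → push 0. Stack: [0]
LOAD_CONST → push 2. Stack: [0, 2]
COMPARE_OP bool(<) → 0 vs 2 = True. Stack: [True]
POP_JUMP_IF_FALSE → pop True; no jump. Stack: []
LOAD_FAST_LOAD_FAST u,u → push -3,-3. Stack: [-3, -3]
BINARY_OP // → -3 // -3 = 1. Stack: [1]
STORE_FAST u → u=1. Stack: []
LOAD_FAST i → push 0. Stack: [0]
LOAD_CONST → push 1. Stack: [0, 1]
BINARY_OP + → 0 + 1 = 1. Stack: [1]
STORE_FAST i → i=1. Stack: []
LOAD_FAST i → push 1. Stack: [1]
LOAD_CONST → push 2. Stack: [1, 2]
COMPARE_OP bool(<) → 1 vs 2 = True. Stack: [True]
POP_JUMP_IF_FALSE → pop True; no jump. Stack: []
LOAD_FAST_LOAD_FAST u,u → push 1,1. Stack: [1, 1]
BINARY_OP // → 1 // 1 = 1. Stack: [1]
STORE_FAST u → u=1. Stack: []
LOAD_FAST i → push 1. Stack: [1]
LOAD_CONST → push 1. Stack: [1, 1]
BINARY_OP + → 1 + 1 = 2. Stack: [2]
STORE_FAST i → i=2. Stack: []
LOAD_FAST i → push 2. Stack: [2]
LOAD_CONST → push 2. Stack: [2, 2]
COMPARE_OP bool(<) → 2 vs 2 = False. Stack: [False]
POP_JUMP_IF_FALSE → pop False; jump. Stack: []
LOAD_FAST u → push 1. Stack: [1]
RETURN_VALUE → return 1.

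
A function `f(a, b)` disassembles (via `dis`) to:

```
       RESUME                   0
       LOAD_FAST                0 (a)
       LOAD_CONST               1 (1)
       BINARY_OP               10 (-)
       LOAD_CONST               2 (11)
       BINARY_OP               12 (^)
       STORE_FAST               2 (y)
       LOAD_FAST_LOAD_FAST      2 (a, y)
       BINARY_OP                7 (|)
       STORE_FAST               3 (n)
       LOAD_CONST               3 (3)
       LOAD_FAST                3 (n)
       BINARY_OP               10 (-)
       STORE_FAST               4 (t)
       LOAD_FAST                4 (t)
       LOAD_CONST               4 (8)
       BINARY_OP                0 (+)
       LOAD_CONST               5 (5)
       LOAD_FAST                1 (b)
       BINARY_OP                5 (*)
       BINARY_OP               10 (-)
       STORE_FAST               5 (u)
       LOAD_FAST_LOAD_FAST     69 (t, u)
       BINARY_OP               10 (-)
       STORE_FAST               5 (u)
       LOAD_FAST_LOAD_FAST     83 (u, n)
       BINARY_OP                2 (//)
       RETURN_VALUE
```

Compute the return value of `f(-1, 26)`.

LOAD_FAST a → push -1. Stack: [-1]
LOAD_CONST → push 1. Stack: [-1, 1]
BINARY_OP - → -1 - 1 = -2. Stack: [-2]
LOAD_CONST → push 11. Stack: [-2, 11]
BINARY_OP ^ → -2 ^ 11 = -11. Stack: [-11]
STORE_FAST y → y=-11. Stack: []
LOAD_FAST_LOAD_FAST a,y → push -1,-11. Stack: [-1, -11]
BINARY_OP | → -1 | -11 = -1. Stack: [-1]
STORE_FAST n → n=-1. Stack: []
LOAD_CONST → push 3. Stack: [3]
LOAD_FAST n → push -1. Stack: [3, -1]
BINARY_OP - → 3 - -1 = 4. Stack: [4]
STORE_FAST t → t=4. Stack: []
LOAD_FAST t → push 4. Stack: [4]
LOAD_CONST → push 8. Stack: [4, 8]
BINARY_OP + → 4 + 8 = 12. Stack: [12]
LOAD_CONST → push 5. Stack: [12, 5]
LOAD_FAST b → push 26. Stack: [12, 5, 26]
BINARY_OP * → 5 * 26 = 130. Stack: [12, 130]
BINARY_OP - → 12 - 130 = -118. Stack: [-118]
STORE_FAST u → u=-118. Stack: []
LOAD_FAST_LOAD_FAST t,u → push 4,-118. Stack: [4, -118]
BINARY_OP - → 4 - -118 = 122. Stack: [122]
STORE_FAST u → u=122. Stack: []
LOAD_FAST_LOAD_FAST u,n → push 122,-1. Stack: [122, -1]
BINARY_OP // → 122 // -1 = -122. Stack: [-122]
RETURN_VALUE → return -122.

-122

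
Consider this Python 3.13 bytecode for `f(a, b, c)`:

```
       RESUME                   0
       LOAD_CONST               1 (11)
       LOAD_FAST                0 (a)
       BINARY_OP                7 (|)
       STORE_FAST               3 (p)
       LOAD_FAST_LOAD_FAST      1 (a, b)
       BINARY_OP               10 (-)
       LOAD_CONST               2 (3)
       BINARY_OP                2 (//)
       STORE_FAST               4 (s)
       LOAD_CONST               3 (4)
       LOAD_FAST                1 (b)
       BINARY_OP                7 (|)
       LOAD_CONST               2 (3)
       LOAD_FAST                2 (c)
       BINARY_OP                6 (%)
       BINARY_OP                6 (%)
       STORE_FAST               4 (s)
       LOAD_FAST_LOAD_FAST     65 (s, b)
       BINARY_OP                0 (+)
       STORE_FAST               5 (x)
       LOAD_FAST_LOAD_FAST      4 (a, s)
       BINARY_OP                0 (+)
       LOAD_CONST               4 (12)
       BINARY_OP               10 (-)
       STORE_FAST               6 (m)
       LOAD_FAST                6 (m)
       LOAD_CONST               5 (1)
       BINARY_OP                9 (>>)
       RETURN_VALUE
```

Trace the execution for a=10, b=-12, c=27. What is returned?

-1

LOAD_CONST → push 11. Stack: [11]
LOAD_FAST a → push 10. Stack: [11, 10]
BINARY_OP | → 11 | 10 = 11. Stack: [11]
STORE_FAST p → p=11. Stack: []
LOAD_FAST_LOAD_FAST a,b → push 10,-12. Stack: [10, -12]
BINARY_OP - → 10 - -12 = 22. Stack: [22]
LOAD_CONST → push 3. Stack: [22, 3]
BINARY_OP // → 22 // 3 = 7. Stack: [7]
STORE_FAST s → s=7. Stack: []
LOAD_CONST → push 4. Stack: [4]
LOAD_FAST b → push -12. Stack: [4, -12]
BINARY_OP | → 4 | -12 = -12. Stack: [-12]
LOAD_CONST → push 3. Stack: [-12, 3]
LOAD_FAST c → push 27. Stack: [-12, 3, 27]
BINARY_OP % → 3 % 27 = 3. Stack: [-12, 3]
BINARY_OP % → -12 % 3 = 0. Stack: [0]
STORE_FAST s → s=0. Stack: []
LOAD_FAST_LOAD_FAST s,b → push 0,-12. Stack: [0, -12]
BINARY_OP + → 0 + -12 = -12. Stack: [-12]
STORE_FAST x → x=-12. Stack: []
LOAD_FAST_LOAD_FAST a,s → push 10,0. Stack: [10, 0]
BINARY_OP + → 10 + 0 = 10. Stack: [10]
LOAD_CONST → push 12. Stack: [10, 12]
BINARY_OP - → 10 - 12 = -2. Stack: [-2]
STORE_FAST m → m=-2. Stack: []
LOAD_FAST m → push -2. Stack: [-2]
LOAD_CONST → push 1. Stack: [-2, 1]
BINARY_OP >> → -2 >> 1 = -1. Stack: [-1]
RETURN_VALUE → return -1.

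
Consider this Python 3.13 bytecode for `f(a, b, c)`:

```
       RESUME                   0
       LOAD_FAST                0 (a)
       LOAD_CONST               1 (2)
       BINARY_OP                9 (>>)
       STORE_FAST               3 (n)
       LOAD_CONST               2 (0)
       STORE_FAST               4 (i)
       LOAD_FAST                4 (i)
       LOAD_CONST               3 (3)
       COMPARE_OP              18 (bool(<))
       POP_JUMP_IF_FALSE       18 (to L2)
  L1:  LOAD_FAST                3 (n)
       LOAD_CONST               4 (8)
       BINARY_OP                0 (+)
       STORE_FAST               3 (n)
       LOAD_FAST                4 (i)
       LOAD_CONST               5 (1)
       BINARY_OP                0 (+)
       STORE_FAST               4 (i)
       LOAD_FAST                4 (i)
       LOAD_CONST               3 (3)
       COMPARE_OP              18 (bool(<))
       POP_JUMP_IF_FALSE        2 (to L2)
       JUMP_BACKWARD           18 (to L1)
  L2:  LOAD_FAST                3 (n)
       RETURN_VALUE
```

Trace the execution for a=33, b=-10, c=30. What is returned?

LOAD_FAST a → push 33. Stack: [33]
LOAD_CONST → push 2. Stack: [33, 2]
BINARY_OP >> → 33 >> 2 = 8. Stack: [8]
STORE_FAST n → n=8. Stack: []
LOAD_CONST → push 0. Stack: [0]
STORE_FAST i → i=0. Stack: []
LOAD_FAST i → push 0. Stack: [0]
LOAD_CONST → push 3. Stack: [0, 3]
COMPARE_OP bool(<) → 0 vs 3 = True. Stack: [True]
POP_JUMP_IF_FALSE → pop True; no jump. Stack: []
LOAD_FAST n → push 8. Stack: [8]
LOAD_CONST → push 8. Stack: [8, 8]
BINARY_OP + → 8 + 8 = 16. Stack: [16]
STORE_FAST n → n=16. Stack: []
LOAD_FAST i → push 0. Stack: [0]
LOAD_CONST → push 1. Stack: [0, 1]
BINARY_OP + → 0 + 1 = 1. Stack: [1]
STORE_FAST i → i=1. Stack: []
LOAD_FAST i → push 1. Stack: [1]
LOAD_CONST → push 3. Stack: [1, 3]
COMPARE_OP bool(<) → 1 vs 3 = True. Stack: [True]
POP_JUMP_IF_FALSE → pop True; no jump. Stack: []
LOAD_FAST n → push 16. Stack: [16]
LOAD_CONST → push 8. Stack: [16, 8]
BINARY_OP + → 16 + 8 = 24. Stack: [24]
STORE_FAST n → n=24. Stack: []
LOAD_FAST i → push 1. Stack: [1]
LOAD_CONST → push 1. Stack: [1, 1]
BINARY_OP + → 1 + 1 = 2. Stack: [2]
STORE_FAST i → i=2. Stack: []
LOAD_FAST i → push 2. Stack: [2]
LOAD_CONST → push 3. Stack: [2, 3]
COMPARE_OP bool(<) → 2 vs 3 = True. Stack: [True]
POP_JUMP_IF_FALSE → pop True; no jump. Stack: []
LOAD_FAST n → push 24. Stack: [24]
LOAD_CONST → push 8. Stack: [24, 8]
BINARY_OP + → 24 + 8 = 32. Stack: [32]
STORE_FAST n → n=32. Stack: []
LOAD_FAST i → push 2. Stack: [2]
LOAD_CONST → push 1. Stack: [2, 1]
BINARY_OP + → 2 + 1 = 3. Stack: [3]
STORE_FAST i → i=3. Stack: []
LOAD_FAST i → push 3. Stack: [3]
LOAD_CONST → push 3. Stack: [3, 3]
COMPARE_OP bool(<) → 3 vs 3 = False. Stack: [False]
POP_JUMP_IF_FALSE → pop False; jump. Stack: []
LOAD_FAST n → push 32. Stack: [32]
RETURN_VALUE → return 32.

32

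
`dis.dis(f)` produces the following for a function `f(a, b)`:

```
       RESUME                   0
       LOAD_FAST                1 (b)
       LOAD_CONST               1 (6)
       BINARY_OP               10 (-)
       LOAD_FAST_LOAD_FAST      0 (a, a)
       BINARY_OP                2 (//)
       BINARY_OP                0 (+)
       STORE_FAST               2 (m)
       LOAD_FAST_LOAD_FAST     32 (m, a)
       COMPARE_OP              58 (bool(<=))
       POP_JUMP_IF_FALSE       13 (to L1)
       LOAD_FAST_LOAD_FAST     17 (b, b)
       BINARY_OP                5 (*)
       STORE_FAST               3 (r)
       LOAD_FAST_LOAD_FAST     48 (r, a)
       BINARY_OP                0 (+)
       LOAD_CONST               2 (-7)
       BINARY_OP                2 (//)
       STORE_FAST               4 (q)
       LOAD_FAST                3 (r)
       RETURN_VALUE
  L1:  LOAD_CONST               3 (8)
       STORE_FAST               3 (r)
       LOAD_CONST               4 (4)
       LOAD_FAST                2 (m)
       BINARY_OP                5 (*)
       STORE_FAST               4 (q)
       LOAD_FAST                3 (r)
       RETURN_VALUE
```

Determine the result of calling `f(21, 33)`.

8

LOAD_FAST b → push 33. Stack: [33]
LOAD_CONST → push 6. Stack: [33, 6]
BINARY_OP - → 33 - 6 = 27. Stack: [27]
LOAD_FAST_LOAD_FAST a,a → push 21,21. Stack: [27, 21, 21]
BINARY_OP // → 21 // 21 = 1. Stack: [27, 1]
BINARY_OP + → 27 + 1 = 28. Stack: [28]
STORE_FAST m → m=28. Stack: []
LOAD_FAST_LOAD_FAST m,a → push 28,21. Stack: [28, 21]
COMPARE_OP bool(<=) → 28 vs 21 = False. Stack: [False]
POP_JUMP_IF_FALSE → pop False; jump. Stack: []
LOAD_CONST → push 8. Stack: [8]
STORE_FAST r → r=8. Stack: []
LOAD_CONST → push 4. Stack: [4]
LOAD_FAST m → push 28. Stack: [4, 28]
BINARY_OP * → 4 * 28 = 112. Stack: [112]
STORE_FAST q → q=112. Stack: []
LOAD_FAST r → push 8. Stack: [8]
RETURN_VALUE → return 8.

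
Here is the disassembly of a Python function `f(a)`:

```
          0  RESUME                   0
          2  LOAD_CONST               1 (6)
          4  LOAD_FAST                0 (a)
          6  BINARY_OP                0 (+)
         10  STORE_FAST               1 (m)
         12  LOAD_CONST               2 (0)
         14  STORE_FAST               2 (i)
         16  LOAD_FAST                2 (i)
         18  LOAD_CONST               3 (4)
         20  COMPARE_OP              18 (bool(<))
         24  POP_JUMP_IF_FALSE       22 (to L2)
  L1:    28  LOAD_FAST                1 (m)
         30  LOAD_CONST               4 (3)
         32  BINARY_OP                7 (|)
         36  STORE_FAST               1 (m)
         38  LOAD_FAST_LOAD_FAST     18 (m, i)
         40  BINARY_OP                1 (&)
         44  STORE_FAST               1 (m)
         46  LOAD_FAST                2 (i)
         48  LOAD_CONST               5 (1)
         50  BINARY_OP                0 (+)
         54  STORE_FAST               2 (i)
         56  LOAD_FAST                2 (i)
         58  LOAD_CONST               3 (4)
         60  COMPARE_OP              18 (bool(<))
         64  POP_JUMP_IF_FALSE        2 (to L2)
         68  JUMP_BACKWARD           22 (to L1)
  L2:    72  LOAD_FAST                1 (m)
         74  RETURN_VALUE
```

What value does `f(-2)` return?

3

LOAD_CONST → push 6
LOAD_FAST a → push -2
BINARY_OP + → 6 + -2 = 4
STORE_FAST m → m=4
LOAD_CONST → push 0
STORE_FAST i → i=0
LOAD_FAST i → push 0
LOAD_CONST → push 4
COMPARE_OP bool(<) → 0 vs 4 = True
POP_JUMP_IF_FALSE → pop True; no jump
LOAD_FAST m → push 4
LOAD_CONST → push 3
BINARY_OP | → 4 | 3 = 7
STORE_FAST m → m=7
LOAD_FAST_LOAD_FAST m,i → push 7,0
BINARY_OP & → 7 & 0 = 0
STORE_FAST m → m=0
LOAD_FAST i → push 0
LOAD_CONST → push 1
BINARY_OP + → 0 + 1 = 1
STORE_FAST i → i=1
LOAD_FAST i → push 1
LOAD_CONST → push 4
COMPARE_OP bool(<) → 1 vs 4 = True
POP_JUMP_IF_FALSE → pop True; no jump
LOAD_FAST m → push 0
LOAD_CONST → push 3
BINARY_OP | → 0 | 3 = 3
STORE_FAST m → m=3
LOAD_FAST_LOAD_FAST m,i → push 3,1
BINARY_OP & → 3 & 1 = 1
STORE_FAST m → m=1
LOAD_FAST i → push 1
LOAD_CONST → push 1
BINARY_OP + → 1 + 1 = 2
STORE_FAST i → i=2
LOAD_FAST i → push 2
LOAD_CONST → push 4
COMPARE_OP bool(<) → 2 vs 4 = True
POP_JUMP_IF_FALSE → pop True; no jump
LOAD_FAST m → push 1
LOAD_CONST → push 3
BINARY_OP | → 1 | 3 = 3
STORE_FAST m → m=3
LOAD_FAST_LOAD_FAST m,i → push 3,2
BINARY_OP & → 3 & 2 = 2
STORE_FAST m → m=2
LOAD_FAST i → push 2
LOAD_CONST → push 1
BINARY_OP + → 2 + 1 = 3
STORE_FAST i → i=3
LOAD_FAST i → push 3
LOAD_CONST → push 4
COMPARE_OP bool(<) → 3 vs 4 = True
POP_JUMP_IF_FALSE → pop True; no jump
LOAD_FAST m → push 2
LOAD_CONST → push 3
BINARY_OP | → 2 | 3 = 3
STORE_FAST m → m=3
LOAD_FAST_LOAD_FAST m,i → push 3,3
BINARY_OP & → 3 & 3 = 3
STORE_FAST m → m=3
LOAD_FAST i → push 3
LOAD_CONST → push 1
BINARY_OP + → 3 + 1 = 4
STORE_FAST i → i=4
LOAD_FAST i → push 4
LOAD_CONST → push 4
COMPARE_OP bool(<) → 4 vs 4 = False
POP_JUMP_IF_FALSE → pop False; jump
LOAD_FAST m → push 3
RETURN_VALUE → return 3.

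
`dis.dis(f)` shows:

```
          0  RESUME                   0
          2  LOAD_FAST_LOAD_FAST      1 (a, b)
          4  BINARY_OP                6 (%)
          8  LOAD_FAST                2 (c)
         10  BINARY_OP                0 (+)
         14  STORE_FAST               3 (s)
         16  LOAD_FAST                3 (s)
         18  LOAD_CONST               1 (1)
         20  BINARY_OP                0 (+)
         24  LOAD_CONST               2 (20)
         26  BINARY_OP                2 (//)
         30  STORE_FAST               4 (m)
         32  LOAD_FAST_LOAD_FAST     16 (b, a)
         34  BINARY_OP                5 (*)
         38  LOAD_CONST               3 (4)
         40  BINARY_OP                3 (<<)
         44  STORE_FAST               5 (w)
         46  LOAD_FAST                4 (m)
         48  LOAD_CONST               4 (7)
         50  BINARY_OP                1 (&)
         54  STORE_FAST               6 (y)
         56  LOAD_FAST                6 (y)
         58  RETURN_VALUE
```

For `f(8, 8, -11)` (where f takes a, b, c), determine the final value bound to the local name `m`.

LOAD_FAST_LOAD_FAST a,b → push 8,8. Stack: [8, 8]
BINARY_OP % → 8 % 8 = 0. Stack: [0]
LOAD_FAST c → push -11. Stack: [0, -11]
BINARY_OP + → 0 + -11 = -11. Stack: [-11]
STORE_FAST s → s=-11. Stack: []
LOAD_FAST s → push -11. Stack: [-11]
LOAD_CONST → push 1. Stack: [-11, 1]
BINARY_OP + → -11 + 1 = -10. Stack: [-10]
LOAD_CONST → push 20. Stack: [-10, 20]
BINARY_OP // → -10 // 20 = -1. Stack: [-1]
STORE_FAST m → m=-1. Stack: []
LOAD_FAST_LOAD_FAST b,a → push 8,8. Stack: [8, 8]
BINARY_OP * → 8 * 8 = 64. Stack: [64]
LOAD_CONST → push 4. Stack: [64, 4]
BINARY_OP << → 64 << 4 = 1024. Stack: [1024]
STORE_FAST w → w=1024. Stack: []
LOAD_FAST m → push -1. Stack: [-1]
LOAD_CONST → push 7. Stack: [-1, 7]
BINARY_OP & → -1 & 7 = 7. Stack: [7]
STORE_FAST y → y=7. Stack: []
LOAD_FAST y → push 7. Stack: [7]
RETURN_VALUE → return 7.

-1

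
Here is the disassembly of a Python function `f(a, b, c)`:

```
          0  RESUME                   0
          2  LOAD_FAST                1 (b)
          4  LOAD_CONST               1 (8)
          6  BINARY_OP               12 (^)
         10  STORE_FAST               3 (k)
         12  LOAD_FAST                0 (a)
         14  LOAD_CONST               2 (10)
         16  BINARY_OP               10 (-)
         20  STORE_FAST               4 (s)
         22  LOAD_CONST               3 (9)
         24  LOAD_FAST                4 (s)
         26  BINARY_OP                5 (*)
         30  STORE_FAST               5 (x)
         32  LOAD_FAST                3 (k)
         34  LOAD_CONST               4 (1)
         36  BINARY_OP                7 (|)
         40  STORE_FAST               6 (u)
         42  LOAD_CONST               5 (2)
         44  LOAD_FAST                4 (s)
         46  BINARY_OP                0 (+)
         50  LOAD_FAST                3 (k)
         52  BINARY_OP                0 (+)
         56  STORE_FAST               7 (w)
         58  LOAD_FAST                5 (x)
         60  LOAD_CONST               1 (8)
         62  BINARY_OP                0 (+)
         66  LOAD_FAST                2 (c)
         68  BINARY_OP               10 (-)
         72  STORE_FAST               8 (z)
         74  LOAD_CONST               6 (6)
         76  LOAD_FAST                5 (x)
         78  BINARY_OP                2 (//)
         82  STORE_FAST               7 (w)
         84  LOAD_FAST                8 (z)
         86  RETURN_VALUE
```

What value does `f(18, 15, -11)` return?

91

LOAD_FAST b → push 15. Stack: [15]
LOAD_CONST → push 8. Stack: [15, 8]
BINARY_OP ^ → 15 ^ 8 = 7. Stack: [7]
STORE_FAST k → k=7. Stack: []
LOAD_FAST a → push 18. Stack: [18]
LOAD_CONST → push 10. Stack: [18, 10]
BINARY_OP - → 18 - 10 = 8. Stack: [8]
STORE_FAST s → s=8. Stack: []
LOAD_CONST → push 9. Stack: [9]
LOAD_FAST s → push 8. Stack: [9, 8]
BINARY_OP * → 9 * 8 = 72. Stack: [72]
STORE_FAST x → x=72. Stack: []
LOAD_FAST k → push 7. Stack: [7]
LOAD_CONST → push 1. Stack: [7, 1]
BINARY_OP | → 7 | 1 = 7. Stack: [7]
STORE_FAST u → u=7. Stack: []
LOAD_CONST → push 2. Stack: [2]
LOAD_FAST s → push 8. Stack: [2, 8]
BINARY_OP + → 2 + 8 = 10. Stack: [10]
LOAD_FAST k → push 7. Stack: [10, 7]
BINARY_OP + → 10 + 7 = 17. Stack: [17]
STORE_FAST w → w=17. Stack: []
LOAD_FAST x → push 72. Stack: [72]
LOAD_CONST → push 8. Stack: [72, 8]
BINARY_OP + → 72 + 8 = 80. Stack: [80]
LOAD_FAST c → push -11. Stack: [80, -11]
BINARY_OP - → 80 - -11 = 91. Stack: [91]
STORE_FAST z → z=91. Stack: []
LOAD_CONST → push 6. Stack: [6]
LOAD_FAST x → push 72. Stack: [6, 72]
BINARY_OP // → 6 // 72 = 0. Stack: [0]
STORE_FAST w → w=0. Stack: []
LOAD_FAST z → push 91. Stack: [91]
RETURN_VALUE → return 91.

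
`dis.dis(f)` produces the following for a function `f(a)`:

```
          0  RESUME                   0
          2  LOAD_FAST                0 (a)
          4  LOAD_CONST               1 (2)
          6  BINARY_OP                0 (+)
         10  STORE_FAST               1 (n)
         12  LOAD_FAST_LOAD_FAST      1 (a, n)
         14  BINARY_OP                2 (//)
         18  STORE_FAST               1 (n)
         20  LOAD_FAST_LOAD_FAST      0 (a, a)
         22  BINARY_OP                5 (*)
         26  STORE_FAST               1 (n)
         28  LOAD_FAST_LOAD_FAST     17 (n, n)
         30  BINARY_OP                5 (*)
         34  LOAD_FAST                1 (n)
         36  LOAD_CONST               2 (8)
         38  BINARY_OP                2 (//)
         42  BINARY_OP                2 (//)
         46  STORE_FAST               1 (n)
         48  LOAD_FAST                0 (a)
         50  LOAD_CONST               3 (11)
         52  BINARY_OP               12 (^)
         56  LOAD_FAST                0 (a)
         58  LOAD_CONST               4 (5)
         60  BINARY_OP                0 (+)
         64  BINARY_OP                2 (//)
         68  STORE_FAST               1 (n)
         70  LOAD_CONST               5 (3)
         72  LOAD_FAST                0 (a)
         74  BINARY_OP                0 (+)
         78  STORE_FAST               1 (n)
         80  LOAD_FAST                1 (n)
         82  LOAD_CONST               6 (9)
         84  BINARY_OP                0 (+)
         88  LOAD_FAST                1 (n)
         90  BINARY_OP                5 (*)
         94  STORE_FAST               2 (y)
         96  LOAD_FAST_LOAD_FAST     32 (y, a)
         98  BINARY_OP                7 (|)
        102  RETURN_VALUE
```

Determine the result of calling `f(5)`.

141

LOAD_FAST a → push 5. Stack: [5]
LOAD_CONST → push 2. Stack: [5, 2]
BINARY_OP + → 5 + 2 = 7. Stack: [7]
STORE_FAST n → n=7. Stack: []
LOAD_FAST_LOAD_FAST a,n → push 5,7. Stack: [5, 7]
BINARY_OP // → 5 // 7 = 0. Stack: [0]
STORE_FAST n → n=0. Stack: []
LOAD_FAST_LOAD_FAST a,a → push 5,5. Stack: [5, 5]
BINARY_OP * → 5 * 5 = 25. Stack: [25]
STORE_FAST n → n=25. Stack: []
LOAD_FAST_LOAD_FAST n,n → push 25,25. Stack: [25, 25]
BINARY_OP * → 25 * 25 = 625. Stack: [625]
LOAD_FAST n → push 25. Stack: [625, 25]
LOAD_CONST → push 8. Stack: [625, 25, 8]
BINARY_OP // → 25 // 8 = 3. Stack: [625, 3]
BINARY_OP // → 625 // 3 = 208. Stack: [208]
STORE_FAST n → n=208. Stack: []
LOAD_FAST a → push 5. Stack: [5]
LOAD_CONST → push 11. Stack: [5, 11]
BINARY_OP ^ → 5 ^ 11 = 14. Stack: [14]
LOAD_FAST a → push 5. Stack: [14, 5]
LOAD_CONST → push 5. Stack: [14, 5, 5]
BINARY_OP + → 5 + 5 = 10. Stack: [14, 10]
BINARY_OP // → 14 // 10 = 1. Stack: [1]
STORE_FAST n → n=1. Stack: []
LOAD_CONST → push 3. Stack: [3]
LOAD_FAST a → push 5. Stack: [3, 5]
BINARY_OP + → 3 + 5 = 8. Stack: [8]
STORE_FAST n → n=8. Stack: []
LOAD_FAST n → push 8. Stack: [8]
LOAD_CONST → push 9. Stack: [8, 9]
BINARY_OP + → 8 + 9 = 17. Stack: [17]
LOAD_FAST n → push 8. Stack: [17, 8]
BINARY_OP * → 17 * 8 = 136. Stack: [136]
STORE_FAST y → y=136. Stack: []
LOAD_FAST_LOAD_FAST y,a → push 136,5. Stack: [136, 5]
BINARY_OP | → 136 | 5 = 141. Stack: [141]
RETURN_VALUE → return 141.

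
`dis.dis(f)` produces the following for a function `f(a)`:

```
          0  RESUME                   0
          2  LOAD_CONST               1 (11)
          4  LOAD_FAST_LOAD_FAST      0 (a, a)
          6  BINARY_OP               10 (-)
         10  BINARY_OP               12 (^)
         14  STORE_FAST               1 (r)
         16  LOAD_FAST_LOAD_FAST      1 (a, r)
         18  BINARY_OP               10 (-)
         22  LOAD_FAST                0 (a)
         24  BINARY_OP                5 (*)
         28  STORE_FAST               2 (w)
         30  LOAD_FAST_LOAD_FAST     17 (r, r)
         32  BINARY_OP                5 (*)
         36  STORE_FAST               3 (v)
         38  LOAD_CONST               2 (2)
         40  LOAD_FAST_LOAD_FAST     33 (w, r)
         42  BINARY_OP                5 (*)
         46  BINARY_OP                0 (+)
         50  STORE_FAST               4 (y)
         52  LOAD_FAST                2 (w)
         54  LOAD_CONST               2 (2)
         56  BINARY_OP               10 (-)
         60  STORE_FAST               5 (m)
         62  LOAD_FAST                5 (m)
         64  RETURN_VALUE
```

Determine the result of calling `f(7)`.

LOAD_CONST → push 11. Stack: [11]
LOAD_FAST_LOAD_FAST a,a → push 7,7. Stack: [11, 7, 7]
BINARY_OP - → 7 - 7 = 0. Stack: [11, 0]
BINARY_OP ^ → 11 ^ 0 = 11. Stack: [11]
STORE_FAST r → r=11. Stack: []
LOAD_FAST_LOAD_FAST a,r → push 7,11. Stack: [7, 11]
BINARY_OP - → 7 - 11 = -4. Stack: [-4]
LOAD_FAST a → push 7. Stack: [-4, 7]
BINARY_OP * → -4 * 7 = -28. Stack: [-28]
STORE_FAST w → w=-28. Stack: []
LOAD_FAST_LOAD_FAST r,r → push 11,11. Stack: [11, 11]
BINARY_OP * → 11 * 11 = 121. Stack: [121]
STORE_FAST v → v=121. Stack: []
LOAD_CONST → push 2. Stack: [2]
LOAD_FAST_LOAD_FAST w,r → push -28,11. Stack: [2, -28, 11]
BINARY_OP * → -28 * 11 = -308. Stack: [2, -308]
BINARY_OP + → 2 + -308 = -306. Stack: [-306]
STORE_FAST y → y=-306. Stack: []
LOAD_FAST w → push -28. Stack: [-28]
LOAD_CONST → push 2. Stack: [-28, 2]
BINARY_OP - → -28 - 2 = -30. Stack: [-30]
STORE_FAST m → m=-30. Stack: []
LOAD_FAST m → push -30. Stack: [-30]
RETURN_VALUE → return -30.

-30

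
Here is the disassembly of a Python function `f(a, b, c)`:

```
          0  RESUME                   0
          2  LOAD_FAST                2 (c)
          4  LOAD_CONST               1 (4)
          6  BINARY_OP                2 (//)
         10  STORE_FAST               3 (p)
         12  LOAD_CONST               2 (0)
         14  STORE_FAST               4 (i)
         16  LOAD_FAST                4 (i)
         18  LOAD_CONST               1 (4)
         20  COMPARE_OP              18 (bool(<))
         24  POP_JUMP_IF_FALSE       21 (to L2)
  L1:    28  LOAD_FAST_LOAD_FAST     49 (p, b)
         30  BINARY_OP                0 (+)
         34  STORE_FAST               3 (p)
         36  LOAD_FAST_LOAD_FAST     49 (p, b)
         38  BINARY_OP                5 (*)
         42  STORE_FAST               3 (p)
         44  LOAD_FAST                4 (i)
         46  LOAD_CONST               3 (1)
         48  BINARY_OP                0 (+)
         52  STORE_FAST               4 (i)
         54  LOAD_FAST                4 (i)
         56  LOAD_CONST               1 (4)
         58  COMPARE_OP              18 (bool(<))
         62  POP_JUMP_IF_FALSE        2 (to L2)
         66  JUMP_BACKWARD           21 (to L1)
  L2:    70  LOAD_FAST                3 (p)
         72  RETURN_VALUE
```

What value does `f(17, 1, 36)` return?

13

LOAD_FAST c → push 36
LOAD_CONST → push 4
BINARY_OP // → 36 // 4 = 9
STORE_FAST p → p=9
LOAD_CONST → push 0
STORE_FAST i → i=0
LOAD_FAST i → push 0
LOAD_CONST → push 4
COMPARE_OP bool(<) → 0 vs 4 = True
POP_JUMP_IF_FALSE → pop True; no jump
LOAD_FAST_LOAD_FAST p,b → push 9,1
BINARY_OP + → 9 + 1 = 10
STORE_FAST p → p=10
LOAD_FAST_LOAD_FAST p,b → push 10,1
BINARY_OP * → 10 * 1 = 10
STORE_FAST p → p=10
LOAD_FAST i → push 0
LOAD_CONST → push 1
BINARY_OP + → 0 + 1 = 1
STORE_FAST i → i=1
LOAD_FAST i → push 1
LOAD_CONST → push 4
COMPARE_OP bool(<) → 1 vs 4 = True
POP_JUMP_IF_FALSE → pop True; no jump
LOAD_FAST_LOAD_FAST p,b → push 10,1
BINARY_OP + → 10 + 1 = 11
STORE_FAST p → p=11
LOAD_FAST_LOAD_FAST p,b → push 11,1
BINARY_OP * → 11 * 1 = 11
STORE_FAST p → p=11
LOAD_FAST i → push 1
LOAD_CONST → push 1
BINARY_OP + → 1 + 1 = 2
STORE_FAST i → i=2
LOAD_FAST i → push 2
LOAD_CONST → push 4
COMPARE_OP bool(<) → 2 vs 4 = True
POP_JUMP_IF_FALSE → pop True; no jump
LOAD_FAST_LOAD_FAST p,b → push 11,1
BINARY_OP + → 11 + 1 = 12
STORE_FAST p → p=12
LOAD_FAST_LOAD_FAST p,b → push 12,1
BINARY_OP * → 12 * 1 = 12
STORE_FAST p → p=12
LOAD_FAST i → push 2
LOAD_CONST → push 1
BINARY_OP + → 2 + 1 = 3
STORE_FAST i → i=3
LOAD_FAST i → push 3
LOAD_CONST → push 4
COMPARE_OP bool(<) → 3 vs 4 = True
POP_JUMP_IF_FALSE → pop True; no jump
LOAD_FAST_LOAD_FAST p,b → push 12,1
BINARY_OP + → 12 + 1 = 13
STORE_FAST p → p=13
LOAD_FAST_LOAD_FAST p,b → push 13,1
BINARY_OP * → 13 * 1 = 13
STORE_FAST p → p=13
LOAD_FAST i → push 3
LOAD_CONST → push 1
BINARY_OP + → 3 + 1 = 4
STORE_FAST i → i=4
LOAD_FAST i → push 4
LOAD_CONST → push 4
COMPARE_OP bool(<) → 4 vs 4 = False
POP_JUMP_IF_FALSE → pop False; jump
LOAD_FAST p → push 13
RETURN_VALUE → return 13.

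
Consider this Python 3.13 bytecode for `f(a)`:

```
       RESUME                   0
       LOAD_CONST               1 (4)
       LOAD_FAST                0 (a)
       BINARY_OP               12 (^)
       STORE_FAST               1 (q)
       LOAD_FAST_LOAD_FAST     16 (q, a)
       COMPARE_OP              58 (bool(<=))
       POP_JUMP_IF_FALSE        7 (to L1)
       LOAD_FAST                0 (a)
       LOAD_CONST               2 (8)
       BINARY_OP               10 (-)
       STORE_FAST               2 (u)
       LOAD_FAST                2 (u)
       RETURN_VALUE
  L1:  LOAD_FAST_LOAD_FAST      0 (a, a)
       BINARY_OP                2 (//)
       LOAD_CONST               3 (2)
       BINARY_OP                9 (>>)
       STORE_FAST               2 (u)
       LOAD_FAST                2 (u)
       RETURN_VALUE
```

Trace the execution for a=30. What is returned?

22

LOAD_CONST → push 4. Stack: [4]
LOAD_FAST a → push 30. Stack: [4, 30]
BINARY_OP ^ → 4 ^ 30 = 26. Stack: [26]
STORE_FAST q → q=26. Stack: []
LOAD_FAST_LOAD_FAST q,a → push 26,30. Stack: [26, 30]
COMPARE_OP bool(<=) → 26 vs 30 = True. Stack: [True]
POP_JUMP_IF_FALSE → pop True; no jump. Stack: []
LOAD_FAST a → push 30. Stack: [30]
LOAD_CONST → push 8. Stack: [30, 8]
BINARY_OP - → 30 - 8 = 22. Stack: [22]
STORE_FAST u → u=22. Stack: []
LOAD_FAST u → push 22. Stack: [22]
RETURN_VALUE → return 22.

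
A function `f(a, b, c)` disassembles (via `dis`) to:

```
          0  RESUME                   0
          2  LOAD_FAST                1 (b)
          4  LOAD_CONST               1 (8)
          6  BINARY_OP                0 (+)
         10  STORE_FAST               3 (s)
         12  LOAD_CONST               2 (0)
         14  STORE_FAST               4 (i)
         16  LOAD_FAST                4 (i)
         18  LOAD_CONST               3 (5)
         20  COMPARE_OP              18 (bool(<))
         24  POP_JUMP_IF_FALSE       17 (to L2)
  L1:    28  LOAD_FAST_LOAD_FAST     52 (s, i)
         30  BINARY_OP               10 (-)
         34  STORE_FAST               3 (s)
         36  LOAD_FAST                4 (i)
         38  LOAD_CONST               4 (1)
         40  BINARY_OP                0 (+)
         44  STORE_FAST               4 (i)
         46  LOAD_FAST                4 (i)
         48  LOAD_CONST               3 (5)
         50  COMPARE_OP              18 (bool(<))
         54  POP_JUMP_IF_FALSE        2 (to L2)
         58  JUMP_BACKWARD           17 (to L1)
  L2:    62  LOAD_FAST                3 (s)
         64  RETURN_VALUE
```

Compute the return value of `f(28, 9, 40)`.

7

LOAD_FAST b → push 9
LOAD_CONST → push 8
BINARY_OP + → 9 + 8 = 17
STORE_FAST s → s=17
LOAD_CONST → push 0
STORE_FAST i → i=0
LOAD_FAST i → push 0
LOAD_CONST → push 5
COMPARE_OP bool(<) → 0 vs 5 = True
POP_JUMP_IF_FALSE → pop True; no jump
LOAD_FAST_LOAD_FAST s,i → push 17,0
BINARY_OP - → 17 - 0 = 17
STORE_FAST s → s=17
LOAD_FAST i → push 0
LOAD_CONST → push 1
BINARY_OP + → 0 + 1 = 1
STORE_FAST i → i=1
LOAD_FAST i → push 1
LOAD_CONST → push 5
COMPARE_OP bool(<) → 1 vs 5 = True
POP_JUMP_IF_FALSE → pop True; no jump
LOAD_FAST_LOAD_FAST s,i → push 17,1
BINARY_OP - → 17 - 1 = 16
STORE_FAST s → s=16
LOAD_FAST i → push 1
LOAD_CONST → push 1
BINARY_OP + → 1 + 1 = 2
STORE_FAST i → i=2
LOAD_FAST i → push 2
LOAD_CONST → push 5
COMPARE_OP bool(<) → 2 vs 5 = True
POP_JUMP_IF_FALSE → pop True; no jump
LOAD_FAST_LOAD_FAST s,i → push 16,2
BINARY_OP - → 16 - 2 = 14
STORE_FAST s → s=14
LOAD_FAST i → push 2
LOAD_CONST → push 1
BINARY_OP + → 2 + 1 = 3
STORE_FAST i → i=3
LOAD_FAST i → push 3
LOAD_CONST → push 5
COMPARE_OP bool(<) → 3 vs 5 = True
POP_JUMP_IF_FALSE → pop True; no jump
LOAD_FAST_LOAD_FAST s,i → push 14,3
BINARY_OP - → 14 - 3 = 11
STORE_FAST s → s=11
LOAD_FAST i → push 3
LOAD_CONST → push 1
BINARY_OP + → 3 + 1 = 4
STORE_FAST i → i=4
LOAD_FAST i → push 4
LOAD_CONST → push 5
COMPARE_OP bool(<) → 4 vs 5 = True
POP_JUMP_IF_FALSE → pop True; no jump
LOAD_FAST_LOAD_FAST s,i → push 11,4
BINARY_OP - → 11 - 4 = 7
STORE_FAST s → s=7
LOAD_FAST i → push 4
LOAD_CONST → push 1
BINARY_OP + → 4 + 1 = 5
STORE_FAST i → i=5
LOAD_FAST i → push 5
LOAD_CONST → push 5
COMPARE_OP bool(<) → 5 vs 5 = False
POP_JUMP_IF_FALSE → pop False; jump
LOAD_FAST s → push 7
RETURN_VALUE → return 7.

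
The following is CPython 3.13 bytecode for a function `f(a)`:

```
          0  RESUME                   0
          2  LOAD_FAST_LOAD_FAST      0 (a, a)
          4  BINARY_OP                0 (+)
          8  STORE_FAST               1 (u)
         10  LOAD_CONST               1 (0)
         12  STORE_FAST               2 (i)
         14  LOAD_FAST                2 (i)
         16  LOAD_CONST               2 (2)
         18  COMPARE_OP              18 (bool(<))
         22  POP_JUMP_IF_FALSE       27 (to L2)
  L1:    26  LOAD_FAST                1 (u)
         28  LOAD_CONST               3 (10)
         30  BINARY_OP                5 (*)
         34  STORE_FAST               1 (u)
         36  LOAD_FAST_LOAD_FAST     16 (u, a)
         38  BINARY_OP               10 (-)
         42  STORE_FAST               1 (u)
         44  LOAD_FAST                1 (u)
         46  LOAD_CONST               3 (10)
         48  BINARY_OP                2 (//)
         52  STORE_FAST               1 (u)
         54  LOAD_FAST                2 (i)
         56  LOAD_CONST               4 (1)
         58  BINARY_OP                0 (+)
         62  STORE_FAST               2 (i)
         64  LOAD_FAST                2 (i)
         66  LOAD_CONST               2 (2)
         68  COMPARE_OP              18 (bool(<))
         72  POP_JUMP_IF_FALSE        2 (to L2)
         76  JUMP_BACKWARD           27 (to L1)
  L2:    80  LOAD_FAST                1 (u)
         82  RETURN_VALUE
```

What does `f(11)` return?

LOAD_FAST_LOAD_FAST a,a → push 11,11. Stack: [11, 11]
BINARY_OP + → 11 + 11 = 22. Stack: [22]
STORE_FAST u → u=22. Stack: []
LOAD_CONST → push 0. Stack: [0]
STORE_FAST i → i=0. Stack: []
LOAD_FAST i → push 0. Stack: [0]
LOAD_CONST → push 2. Stack: [0, 2]
COMPARE_OP bool(<) → 0 vs 2 = True. Stack: [True]
POP_JUMP_IF_FALSE → pop True; no jump. Stack: []
LOAD_FAST u → push 22. Stack: [22]
LOAD_CONST → push 10. Stack: [22, 10]
BINARY_OP * → 22 * 10 = 220. Stack: [220]
STORE_FAST u → u=220. Stack: []
LOAD_FAST_LOAD_FAST u,a → push 220,11. Stack: [220, 11]
BINARY_OP - → 220 - 11 = 209. Stack: [209]
STORE_FAST u → u=209. Stack: []
LOAD_FAST u → push 209. Stack: [209]
LOAD_CONST → push 10. Stack: [209, 10]
BINARY_OP // → 209 // 10 = 20. Stack: [20]
STORE_FAST u → u=20. Stack: []
LOAD_FAST i → push 0. Stack: [0]
LOAD_CONST → push 1. Stack: [0, 1]
BINARY_OP + → 0 + 1 = 1. Stack: [1]
STORE_FAST i → i=1. Stack: []
LOAD_FAST i → push 1. Stack: [1]
LOAD_CONST → push 2. Stack: [1, 2]
COMPARE_OP bool(<) → 1 vs 2 = True. Stack: [True]
POP_JUMP_IF_FALSE → pop True; no jump. Stack: []
LOAD_FAST u → push 20. Stack: [20]
LOAD_CONST → push 10. Stack: [20, 10]
BINARY_OP * → 20 * 10 = 200. Stack: [200]
STORE_FAST u → u=200. Stack: []
LOAD_FAST_LOAD_FAST u,a → push 200,11. Stack: [200, 11]
BINARY_OP - → 200 - 11 = 189. Stack: [189]
STORE_FAST u → u=189. Stack: []
LOAD_FAST u → push 189. Stack: [189]
LOAD_CONST → push 10. Stack: [189, 10]
BINARY_OP // → 189 // 10 = 18. Stack: [18]
STORE_FAST u → u=18. Stack: []
LOAD_FAST i → push 1. Stack: [1]
LOAD_CONST → push 1. Stack: [1, 1]
BINARY_OP + → 1 + 1 = 2. Stack: [2]
STORE_FAST i → i=2. Stack: []
LOAD_FAST i → push 2. Stack: [2]
LOAD_CONST → push 2. Stack: [2, 2]
COMPARE_OP bool(<) → 2 vs 2 = False. Stack: [False]
POP_JUMP_IF_FALSE → pop False; jump. Stack: []
LOAD_FAST u → push 18. Stack: [18]
RETURN_VALUE → return 18.

18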